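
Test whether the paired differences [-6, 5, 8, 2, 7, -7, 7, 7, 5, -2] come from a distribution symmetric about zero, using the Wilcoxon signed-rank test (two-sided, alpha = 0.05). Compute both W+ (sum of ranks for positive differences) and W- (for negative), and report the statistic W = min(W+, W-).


Step 1: Drop any zero differences (none here) and take |d_i|.
|d| = [6, 5, 8, 2, 7, 7, 7, 7, 5, 2]
Step 2: Midrank |d_i| (ties get averaged ranks).
ranks: |6|->5, |5|->3.5, |8|->10, |2|->1.5, |7|->7.5, |7|->7.5, |7|->7.5, |7|->7.5, |5|->3.5, |2|->1.5
Step 3: Attach original signs; sum ranks with positive sign and with negative sign.
W+ = 3.5 + 10 + 1.5 + 7.5 + 7.5 + 7.5 + 3.5 = 41
W- = 5 + 7.5 + 1.5 = 14
(Check: W+ + W- = 55 should equal n(n+1)/2 = 55.)
Step 4: Test statistic W = min(W+, W-) = 14.
Step 5: Ties in |d|, so use the tie-corrected normal approximation.
        E[W] = n(n+1)/4 = 10*11/4 = 27.5.
        Tie groups: |d|=2 (t=2), |d|=5 (t=2), |d|=7 (t=4); sum(t^3 - t) = 72.
        Var[W] = n(n+1)(2n+1)/24 - sum(t^3-t)/48 = 2310/24 - 72/48 = 94.75.
        z = (W - E[W]) / sqrt(Var[W]) = (14 - 27.5) / 9.7340 = -1.3869.
        Two-sided p = 2*Phi(z) = 0.165473.
Step 6: alpha = 0.05. fail to reject H0.

W+ = 41, W- = 14, W = min = 14, p = 0.165473, fail to reject H0.


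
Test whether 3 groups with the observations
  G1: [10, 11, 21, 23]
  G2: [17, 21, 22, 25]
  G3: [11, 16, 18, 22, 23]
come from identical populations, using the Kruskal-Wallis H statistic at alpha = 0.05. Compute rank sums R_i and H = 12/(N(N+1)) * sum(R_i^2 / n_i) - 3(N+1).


Step 1: Combine all N = 13 observations and assign midranks.
sorted (value, group, rank): (10,G1,1), (11,G1,2.5), (11,G3,2.5), (16,G3,4), (17,G2,5), (18,G3,6), (21,G1,7.5), (21,G2,7.5), (22,G2,9.5), (22,G3,9.5), (23,G1,11.5), (23,G3,11.5), (25,G2,13)
Step 2: Sum ranks within each group.
R_1 = 22.5 (n_1 = 4)
R_2 = 35 (n_2 = 4)
R_3 = 33.5 (n_3 = 5)
Step 3: H = 12/(N(N+1)) * sum(R_i^2/n_i) - 3(N+1)
     = 12/(13*14) * (22.5^2/4 + 35^2/4 + 33.5^2/5) - 3*14
     = 0.065934 * 657.263 - 42
     = 1.335989.
Step 4: Ties present; correction factor C = 1 - 24/(13^3 - 13) = 0.989011. Corrected H = 1.335989 / 0.989011 = 1.350833.
Step 5: Under H0, H ~ chi^2(2); p-value = 0.508944.
Step 6: alpha = 0.05. fail to reject H0.

H = 1.3508, df = 2, p = 0.508944, fail to reject H0.


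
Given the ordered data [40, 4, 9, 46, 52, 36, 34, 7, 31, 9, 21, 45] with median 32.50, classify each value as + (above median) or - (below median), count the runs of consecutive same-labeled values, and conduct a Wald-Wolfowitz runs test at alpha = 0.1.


Step 1: Compute median = 32.50; label A = above, B = below.
Labels in order: ABBAAAABBBBA  (n_A = 6, n_B = 6)
Step 2: Count runs R = 5.
Step 3: Under H0 (random ordering), E[R] = 2*n_A*n_B/(n_A+n_B) + 1 = 2*6*6/12 + 1 = 7.0000.
        Var[R] = 2*n_A*n_B*(2*n_A*n_B - n_A - n_B) / ((n_A+n_B)^2 * (n_A+n_B-1)) = 4320/1584 = 2.7273.
        SD[R] = 1.6514.
Step 4: Continuity-corrected z = (R + 0.5 - E[R]) / SD[R] = (5 + 0.5 - 7.0000) / 1.6514 = -0.9083.
Step 5: Two-sided p-value via normal approximation = 2*(1 - Phi(|z|)) = 0.363722.
Step 6: alpha = 0.1. fail to reject H0.

R = 5, z = -0.9083, p = 0.363722, fail to reject H0.


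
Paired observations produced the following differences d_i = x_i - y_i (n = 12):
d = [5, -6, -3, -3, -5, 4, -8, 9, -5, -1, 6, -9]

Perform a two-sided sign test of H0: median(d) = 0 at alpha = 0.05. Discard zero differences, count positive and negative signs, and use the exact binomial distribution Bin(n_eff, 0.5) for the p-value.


Step 1: Discard zero differences. Original n = 12; n_eff = number of nonzero differences = 12.
Nonzero differences (with sign): +5, -6, -3, -3, -5, +4, -8, +9, -5, -1, +6, -9
Step 2: Count signs: positive = 4, negative = 8.
Step 3: Under H0: P(positive) = 0.5, so the number of positives S ~ Bin(12, 0.5).
Step 4: Two-sided exact p-value = sum of Bin(12,0.5) probabilities at or below the observed probability = 0.387695.
Step 5: alpha = 0.05. fail to reject H0.

n_eff = 12, pos = 4, neg = 8, p = 0.387695, fail to reject H0.


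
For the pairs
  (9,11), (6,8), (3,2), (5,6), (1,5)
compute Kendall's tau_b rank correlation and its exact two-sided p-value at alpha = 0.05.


Step 1: Enumerate the 10 unordered pairs (i,j) with i<j and classify each by sign(x_j-x_i) * sign(y_j-y_i).
  (1,2):dx=-3,dy=-3->C; (1,3):dx=-6,dy=-9->C; (1,4):dx=-4,dy=-5->C; (1,5):dx=-8,dy=-6->C
  (2,3):dx=-3,dy=-6->C; (2,4):dx=-1,dy=-2->C; (2,5):dx=-5,dy=-3->C; (3,4):dx=+2,dy=+4->C
  (3,5):dx=-2,dy=+3->D; (4,5):dx=-4,dy=-1->C
Step 2: C = 9, D = 1, total pairs = 10.
Step 3: tau = (C - D)/(n(n-1)/2) = (9 - 1)/10 = 0.800000.
Step 4: Exact two-sided p-value (enumerate n! = 120 permutations of y under H0): p = 0.083333.
Step 5: alpha = 0.05. fail to reject H0.

tau_b = 0.8000 (C=9, D=1), p = 0.083333, fail to reject H0.


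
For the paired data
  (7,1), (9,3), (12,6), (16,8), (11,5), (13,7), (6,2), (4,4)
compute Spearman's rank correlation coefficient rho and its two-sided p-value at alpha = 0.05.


Step 1: Rank x and y separately (midranks; no ties here).
rank(x): 7->3, 9->4, 12->6, 16->8, 11->5, 13->7, 6->2, 4->1
rank(y): 1->1, 3->3, 6->6, 8->8, 5->5, 7->7, 2->2, 4->4
Step 2: d_i = R_x(i) - R_y(i); compute d_i^2.
  (3-1)^2=4, (4-3)^2=1, (6-6)^2=0, (8-8)^2=0, (5-5)^2=0, (7-7)^2=0, (2-2)^2=0, (1-4)^2=9
sum(d^2) = 14.
Step 3: rho = 1 - 6*14 / (8*(8^2 - 1)) = 1 - 84/504 = 0.833333.
Step 4: Under H0, t = rho * sqrt((n-2)/(1-rho^2)) = 3.6927 ~ t(6).
Step 5: Two-sided p-value from the t-distribution with 6 df = 0.010176.
Step 6: alpha = 0.05. reject H0.

rho = 0.8333, p = 0.010176, reject H0 at alpha = 0.05.


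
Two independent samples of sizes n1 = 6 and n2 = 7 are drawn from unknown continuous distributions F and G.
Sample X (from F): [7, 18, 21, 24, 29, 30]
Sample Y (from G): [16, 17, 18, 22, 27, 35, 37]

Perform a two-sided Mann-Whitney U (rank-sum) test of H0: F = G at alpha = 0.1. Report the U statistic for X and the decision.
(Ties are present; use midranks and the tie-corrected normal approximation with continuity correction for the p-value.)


Step 1: Combine and sort all 13 observations; assign midranks.
sorted (value, group): (7,X), (16,Y), (17,Y), (18,X), (18,Y), (21,X), (22,Y), (24,X), (27,Y), (29,X), (30,X), (35,Y), (37,Y)
ranks: 7->1, 16->2, 17->3, 18->4.5, 18->4.5, 21->6, 22->7, 24->8, 27->9, 29->10, 30->11, 35->12, 37->13
Step 2: Rank sum for X: R1 = 1 + 4.5 + 6 + 8 + 10 + 11 = 40.5.
Step 3: U_X = R1 - n1(n1+1)/2 = 40.5 - 6*7/2 = 40.5 - 21 = 19.5.
       U_Y = n1*n2 - U_X = 42 - 19.5 = 22.5.
Step 4: Ties are present, so use the tie-corrected normal approximation (with continuity correction) for the p-value.
Step 5: p-value = 0.886248; compare to alpha = 0.1. fail to reject H0.

U_X = 19.5, p = 0.886248, fail to reject H0 at alpha = 0.1.


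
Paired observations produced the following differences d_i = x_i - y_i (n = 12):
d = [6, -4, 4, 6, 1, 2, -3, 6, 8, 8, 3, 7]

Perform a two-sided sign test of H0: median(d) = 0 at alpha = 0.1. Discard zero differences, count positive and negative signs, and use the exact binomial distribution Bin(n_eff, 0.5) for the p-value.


Step 1: Discard zero differences. Original n = 12; n_eff = number of nonzero differences = 12.
Nonzero differences (with sign): +6, -4, +4, +6, +1, +2, -3, +6, +8, +8, +3, +7
Step 2: Count signs: positive = 10, negative = 2.
Step 3: Under H0: P(positive) = 0.5, so the number of positives S ~ Bin(12, 0.5).
Step 4: Two-sided exact p-value = sum of Bin(12,0.5) probabilities at or below the observed probability = 0.038574.
Step 5: alpha = 0.1. reject H0.

n_eff = 12, pos = 10, neg = 2, p = 0.038574, reject H0.


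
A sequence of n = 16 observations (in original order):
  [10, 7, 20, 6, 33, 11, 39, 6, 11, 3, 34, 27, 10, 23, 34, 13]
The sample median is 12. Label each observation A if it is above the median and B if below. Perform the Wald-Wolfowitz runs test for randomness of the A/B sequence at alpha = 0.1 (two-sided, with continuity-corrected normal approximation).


Step 1: Compute median = 12; label A = above, B = below.
Labels in order: BBABABABBBAABAAA  (n_A = 8, n_B = 8)
Step 2: Count runs R = 10.
Step 3: Under H0 (random ordering), E[R] = 2*n_A*n_B/(n_A+n_B) + 1 = 2*8*8/16 + 1 = 9.0000.
        Var[R] = 2*n_A*n_B*(2*n_A*n_B - n_A - n_B) / ((n_A+n_B)^2 * (n_A+n_B-1)) = 14336/3840 = 3.7333.
        SD[R] = 1.9322.
Step 4: Continuity-corrected z = (R - 0.5 - E[R]) / SD[R] = (10 - 0.5 - 9.0000) / 1.9322 = 0.2588.
Step 5: Two-sided p-value via normal approximation = 2*(1 - Phi(|z|)) = 0.795809.
Step 6: alpha = 0.1. fail to reject H0.

R = 10, z = 0.2588, p = 0.795809, fail to reject H0.


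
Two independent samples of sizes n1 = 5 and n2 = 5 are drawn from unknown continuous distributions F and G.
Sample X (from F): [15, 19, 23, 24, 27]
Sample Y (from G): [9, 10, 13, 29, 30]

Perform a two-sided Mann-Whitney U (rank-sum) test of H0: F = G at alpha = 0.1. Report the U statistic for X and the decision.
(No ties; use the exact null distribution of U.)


Step 1: Combine and sort all 10 observations; assign midranks.
sorted (value, group): (9,Y), (10,Y), (13,Y), (15,X), (19,X), (23,X), (24,X), (27,X), (29,Y), (30,Y)
ranks: 9->1, 10->2, 13->3, 15->4, 19->5, 23->6, 24->7, 27->8, 29->9, 30->10
Step 2: Rank sum for X: R1 = 4 + 5 + 6 + 7 + 8 = 30.
Step 3: U_X = R1 - n1(n1+1)/2 = 30 - 5*6/2 = 30 - 15 = 15.
       U_Y = n1*n2 - U_X = 25 - 15 = 10.
Step 4: No ties, so the exact null distribution of U (based on enumerating the C(10,5) = 252 equally likely rank assignments) gives the two-sided p-value.
Step 5: p-value = 0.690476; compare to alpha = 0.1. fail to reject H0.

U_X = 15, p = 0.690476, fail to reject H0 at alpha = 0.1.


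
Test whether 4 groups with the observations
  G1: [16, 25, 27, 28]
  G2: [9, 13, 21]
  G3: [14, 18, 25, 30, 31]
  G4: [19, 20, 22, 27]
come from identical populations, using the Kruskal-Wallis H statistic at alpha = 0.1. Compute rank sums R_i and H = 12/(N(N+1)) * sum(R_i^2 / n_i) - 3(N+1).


Step 1: Combine all N = 16 observations and assign midranks.
sorted (value, group, rank): (9,G2,1), (13,G2,2), (14,G3,3), (16,G1,4), (18,G3,5), (19,G4,6), (20,G4,7), (21,G2,8), (22,G4,9), (25,G1,10.5), (25,G3,10.5), (27,G1,12.5), (27,G4,12.5), (28,G1,14), (30,G3,15), (31,G3,16)
Step 2: Sum ranks within each group.
R_1 = 41 (n_1 = 4)
R_2 = 11 (n_2 = 3)
R_3 = 49.5 (n_3 = 5)
R_4 = 34.5 (n_4 = 4)
Step 3: H = 12/(N(N+1)) * sum(R_i^2/n_i) - 3(N+1)
     = 12/(16*17) * (41^2/4 + 11^2/3 + 49.5^2/5 + 34.5^2/4) - 3*17
     = 0.044118 * 1248.2 - 51
     = 4.067463.
Step 4: Ties present; correction factor C = 1 - 12/(16^3 - 16) = 0.997059. Corrected H = 4.067463 / 0.997059 = 4.079462.
Step 5: Under H0, H ~ chi^2(3); p-value = 0.253011.
Step 6: alpha = 0.1. fail to reject H0.

H = 4.0795, df = 3, p = 0.253011, fail to reject H0.


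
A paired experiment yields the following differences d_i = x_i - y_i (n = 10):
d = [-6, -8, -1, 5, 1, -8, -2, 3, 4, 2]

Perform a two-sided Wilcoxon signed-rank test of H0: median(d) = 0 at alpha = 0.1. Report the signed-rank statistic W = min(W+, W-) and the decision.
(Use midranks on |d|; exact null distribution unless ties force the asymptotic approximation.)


Step 1: Drop any zero differences (none here) and take |d_i|.
|d| = [6, 8, 1, 5, 1, 8, 2, 3, 4, 2]
Step 2: Midrank |d_i| (ties get averaged ranks).
ranks: |6|->8, |8|->9.5, |1|->1.5, |5|->7, |1|->1.5, |8|->9.5, |2|->3.5, |3|->5, |4|->6, |2|->3.5
Step 3: Attach original signs; sum ranks with positive sign and with negative sign.
W+ = 7 + 1.5 + 5 + 6 + 3.5 = 23
W- = 8 + 9.5 + 1.5 + 9.5 + 3.5 = 32
(Check: W+ + W- = 55 should equal n(n+1)/2 = 55.)
Step 4: Test statistic W = min(W+, W-) = 23.
Step 5: Ties in |d|, so use the tie-corrected normal approximation.
        E[W] = n(n+1)/4 = 10*11/4 = 27.5.
        Tie groups: |d|=1 (t=2), |d|=2 (t=2), |d|=8 (t=2); sum(t^3 - t) = 18.
        Var[W] = n(n+1)(2n+1)/24 - sum(t^3-t)/48 = 2310/24 - 18/48 = 95.875.
        z = (W - E[W]) / sqrt(Var[W]) = (23 - 27.5) / 9.7916 = -0.4596.
        Two-sided p = 2*Phi(z) = 0.645819.
Step 6: alpha = 0.1. fail to reject H0.

W+ = 23, W- = 32, W = min = 23, p = 0.645819, fail to reject H0.


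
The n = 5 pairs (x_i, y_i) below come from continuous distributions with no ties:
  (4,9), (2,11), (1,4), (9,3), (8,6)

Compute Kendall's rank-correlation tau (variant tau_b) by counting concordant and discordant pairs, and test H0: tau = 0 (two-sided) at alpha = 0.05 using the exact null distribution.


Step 1: Enumerate the 10 unordered pairs (i,j) with i<j and classify each by sign(x_j-x_i) * sign(y_j-y_i).
  (1,2):dx=-2,dy=+2->D; (1,3):dx=-3,dy=-5->C; (1,4):dx=+5,dy=-6->D; (1,5):dx=+4,dy=-3->D
  (2,3):dx=-1,dy=-7->C; (2,4):dx=+7,dy=-8->D; (2,5):dx=+6,dy=-5->D; (3,4):dx=+8,dy=-1->D
  (3,5):dx=+7,dy=+2->C; (4,5):dx=-1,dy=+3->D
Step 2: C = 3, D = 7, total pairs = 10.
Step 3: tau = (C - D)/(n(n-1)/2) = (3 - 7)/10 = -0.400000.
Step 4: Exact two-sided p-value (enumerate n! = 120 permutations of y under H0): p = 0.483333.
Step 5: alpha = 0.05. fail to reject H0.

tau_b = -0.4000 (C=3, D=7), p = 0.483333, fail to reject H0.


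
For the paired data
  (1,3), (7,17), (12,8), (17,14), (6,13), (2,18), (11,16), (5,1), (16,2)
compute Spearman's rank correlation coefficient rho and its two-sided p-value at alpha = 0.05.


Step 1: Rank x and y separately (midranks; no ties here).
rank(x): 1->1, 7->5, 12->7, 17->9, 6->4, 2->2, 11->6, 5->3, 16->8
rank(y): 3->3, 17->8, 8->4, 14->6, 13->5, 18->9, 16->7, 1->1, 2->2
Step 2: d_i = R_x(i) - R_y(i); compute d_i^2.
  (1-3)^2=4, (5-8)^2=9, (7-4)^2=9, (9-6)^2=9, (4-5)^2=1, (2-9)^2=49, (6-7)^2=1, (3-1)^2=4, (8-2)^2=36
sum(d^2) = 122.
Step 3: rho = 1 - 6*122 / (9*(9^2 - 1)) = 1 - 732/720 = -0.016667.
Step 4: Under H0, t = rho * sqrt((n-2)/(1-rho^2)) = -0.0441 ~ t(7).
Step 5: Two-sided p-value from the t-distribution with 7 df = 0.966055.
Step 6: alpha = 0.05. fail to reject H0.

rho = -0.0167, p = 0.966055, fail to reject H0 at alpha = 0.05.


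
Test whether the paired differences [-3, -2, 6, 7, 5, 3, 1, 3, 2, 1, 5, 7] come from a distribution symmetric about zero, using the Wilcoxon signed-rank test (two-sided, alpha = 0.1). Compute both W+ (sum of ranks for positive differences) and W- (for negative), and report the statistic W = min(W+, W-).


Step 1: Drop any zero differences (none here) and take |d_i|.
|d| = [3, 2, 6, 7, 5, 3, 1, 3, 2, 1, 5, 7]
Step 2: Midrank |d_i| (ties get averaged ranks).
ranks: |3|->6, |2|->3.5, |6|->10, |7|->11.5, |5|->8.5, |3|->6, |1|->1.5, |3|->6, |2|->3.5, |1|->1.5, |5|->8.5, |7|->11.5
Step 3: Attach original signs; sum ranks with positive sign and with negative sign.
W+ = 10 + 11.5 + 8.5 + 6 + 1.5 + 6 + 3.5 + 1.5 + 8.5 + 11.5 = 68.5
W- = 6 + 3.5 = 9.5
(Check: W+ + W- = 78 should equal n(n+1)/2 = 78.)
Step 4: Test statistic W = min(W+, W-) = 9.5.
Step 5: Ties in |d|, so use the tie-corrected normal approximation.
        E[W] = n(n+1)/4 = 12*13/4 = 39.
        Tie groups: |d|=1 (t=2), |d|=2 (t=2), |d|=3 (t=3), |d|=5 (t=2), |d|=7 (t=2); sum(t^3 - t) = 48.
        Var[W] = n(n+1)(2n+1)/24 - sum(t^3-t)/48 = 3900/24 - 48/48 = 161.5.
        z = (W - E[W]) / sqrt(Var[W]) = (9.5 - 39) / 12.7083 = -2.3213.
        Two-sided p = 2*Phi(z) = 0.020269.
Step 6: alpha = 0.1. reject H0.

W+ = 68.5, W- = 9.5, W = min = 9.5, p = 0.020269, reject H0.


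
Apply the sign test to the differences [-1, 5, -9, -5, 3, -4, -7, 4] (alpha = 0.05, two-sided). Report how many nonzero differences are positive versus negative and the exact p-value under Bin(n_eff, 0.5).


Step 1: Discard zero differences. Original n = 8; n_eff = number of nonzero differences = 8.
Nonzero differences (with sign): -1, +5, -9, -5, +3, -4, -7, +4
Step 2: Count signs: positive = 3, negative = 5.
Step 3: Under H0: P(positive) = 0.5, so the number of positives S ~ Bin(8, 0.5).
Step 4: Two-sided exact p-value = sum of Bin(8,0.5) probabilities at or below the observed probability = 0.726562.
Step 5: alpha = 0.05. fail to reject H0.

n_eff = 8, pos = 3, neg = 5, p = 0.726562, fail to reject H0.


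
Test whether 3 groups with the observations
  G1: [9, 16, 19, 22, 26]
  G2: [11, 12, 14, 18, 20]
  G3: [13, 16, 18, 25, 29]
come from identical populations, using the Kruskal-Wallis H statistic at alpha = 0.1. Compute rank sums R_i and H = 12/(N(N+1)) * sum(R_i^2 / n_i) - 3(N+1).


Step 1: Combine all N = 15 observations and assign midranks.
sorted (value, group, rank): (9,G1,1), (11,G2,2), (12,G2,3), (13,G3,4), (14,G2,5), (16,G1,6.5), (16,G3,6.5), (18,G2,8.5), (18,G3,8.5), (19,G1,10), (20,G2,11), (22,G1,12), (25,G3,13), (26,G1,14), (29,G3,15)
Step 2: Sum ranks within each group.
R_1 = 43.5 (n_1 = 5)
R_2 = 29.5 (n_2 = 5)
R_3 = 47 (n_3 = 5)
Step 3: H = 12/(N(N+1)) * sum(R_i^2/n_i) - 3(N+1)
     = 12/(15*16) * (43.5^2/5 + 29.5^2/5 + 47^2/5) - 3*16
     = 0.050000 * 994.3 - 48
     = 1.715000.
Step 4: Ties present; correction factor C = 1 - 12/(15^3 - 15) = 0.996429. Corrected H = 1.715000 / 0.996429 = 1.721147.
Step 5: Under H0, H ~ chi^2(2); p-value = 0.422919.
Step 6: alpha = 0.1. fail to reject H0.

H = 1.7211, df = 2, p = 0.422919, fail to reject H0.


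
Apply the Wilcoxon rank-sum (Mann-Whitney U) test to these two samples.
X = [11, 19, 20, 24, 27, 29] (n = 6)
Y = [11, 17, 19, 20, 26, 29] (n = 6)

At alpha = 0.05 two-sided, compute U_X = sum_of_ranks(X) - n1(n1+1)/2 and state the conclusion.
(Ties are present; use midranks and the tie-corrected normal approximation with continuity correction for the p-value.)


Step 1: Combine and sort all 12 observations; assign midranks.
sorted (value, group): (11,X), (11,Y), (17,Y), (19,X), (19,Y), (20,X), (20,Y), (24,X), (26,Y), (27,X), (29,X), (29,Y)
ranks: 11->1.5, 11->1.5, 17->3, 19->4.5, 19->4.5, 20->6.5, 20->6.5, 24->8, 26->9, 27->10, 29->11.5, 29->11.5
Step 2: Rank sum for X: R1 = 1.5 + 4.5 + 6.5 + 8 + 10 + 11.5 = 42.
Step 3: U_X = R1 - n1(n1+1)/2 = 42 - 6*7/2 = 42 - 21 = 21.
       U_Y = n1*n2 - U_X = 36 - 21 = 15.
Step 4: Ties are present, so use the tie-corrected normal approximation (with continuity correction) for the p-value.
Step 5: p-value = 0.686838; compare to alpha = 0.05. fail to reject H0.

U_X = 21, p = 0.686838, fail to reject H0 at alpha = 0.05.


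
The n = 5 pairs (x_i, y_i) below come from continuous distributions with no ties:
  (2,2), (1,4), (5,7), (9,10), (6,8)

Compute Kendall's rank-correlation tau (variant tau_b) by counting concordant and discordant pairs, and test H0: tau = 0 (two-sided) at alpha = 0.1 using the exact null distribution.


Step 1: Enumerate the 10 unordered pairs (i,j) with i<j and classify each by sign(x_j-x_i) * sign(y_j-y_i).
  (1,2):dx=-1,dy=+2->D; (1,3):dx=+3,dy=+5->C; (1,4):dx=+7,dy=+8->C; (1,5):dx=+4,dy=+6->C
  (2,3):dx=+4,dy=+3->C; (2,4):dx=+8,dy=+6->C; (2,5):dx=+5,dy=+4->C; (3,4):dx=+4,dy=+3->C
  (3,5):dx=+1,dy=+1->C; (4,5):dx=-3,dy=-2->C
Step 2: C = 9, D = 1, total pairs = 10.
Step 3: tau = (C - D)/(n(n-1)/2) = (9 - 1)/10 = 0.800000.
Step 4: Exact two-sided p-value (enumerate n! = 120 permutations of y under H0): p = 0.083333.
Step 5: alpha = 0.1. reject H0.

tau_b = 0.8000 (C=9, D=1), p = 0.083333, reject H0.


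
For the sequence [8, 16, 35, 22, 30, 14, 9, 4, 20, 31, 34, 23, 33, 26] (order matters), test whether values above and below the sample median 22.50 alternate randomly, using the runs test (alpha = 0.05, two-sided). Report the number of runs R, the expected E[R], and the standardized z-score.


Step 1: Compute median = 22.50; label A = above, B = below.
Labels in order: BBABABBBBAAAAA  (n_A = 7, n_B = 7)
Step 2: Count runs R = 6.
Step 3: Under H0 (random ordering), E[R] = 2*n_A*n_B/(n_A+n_B) + 1 = 2*7*7/14 + 1 = 8.0000.
        Var[R] = 2*n_A*n_B*(2*n_A*n_B - n_A - n_B) / ((n_A+n_B)^2 * (n_A+n_B-1)) = 8232/2548 = 3.2308.
        SD[R] = 1.7974.
Step 4: Continuity-corrected z = (R + 0.5 - E[R]) / SD[R] = (6 + 0.5 - 8.0000) / 1.7974 = -0.8345.
Step 5: Two-sided p-value via normal approximation = 2*(1 - Phi(|z|)) = 0.403986.
Step 6: alpha = 0.05. fail to reject H0.

R = 6, z = -0.8345, p = 0.403986, fail to reject H0.


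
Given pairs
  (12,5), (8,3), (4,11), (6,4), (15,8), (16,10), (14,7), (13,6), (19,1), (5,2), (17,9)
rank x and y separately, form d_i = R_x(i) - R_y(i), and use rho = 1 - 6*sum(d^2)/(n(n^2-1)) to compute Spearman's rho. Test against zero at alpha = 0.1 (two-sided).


Step 1: Rank x and y separately (midranks; no ties here).
rank(x): 12->5, 8->4, 4->1, 6->3, 15->8, 16->9, 14->7, 13->6, 19->11, 5->2, 17->10
rank(y): 5->5, 3->3, 11->11, 4->4, 8->8, 10->10, 7->7, 6->6, 1->1, 2->2, 9->9
Step 2: d_i = R_x(i) - R_y(i); compute d_i^2.
  (5-5)^2=0, (4-3)^2=1, (1-11)^2=100, (3-4)^2=1, (8-8)^2=0, (9-10)^2=1, (7-7)^2=0, (6-6)^2=0, (11-1)^2=100, (2-2)^2=0, (10-9)^2=1
sum(d^2) = 204.
Step 3: rho = 1 - 6*204 / (11*(11^2 - 1)) = 1 - 1224/1320 = 0.072727.
Step 4: Under H0, t = rho * sqrt((n-2)/(1-rho^2)) = 0.2188 ~ t(9).
Step 5: Two-sided p-value from the t-distribution with 9 df = 0.831716.
Step 6: alpha = 0.1. fail to reject H0.

rho = 0.0727, p = 0.831716, fail to reject H0 at alpha = 0.1.


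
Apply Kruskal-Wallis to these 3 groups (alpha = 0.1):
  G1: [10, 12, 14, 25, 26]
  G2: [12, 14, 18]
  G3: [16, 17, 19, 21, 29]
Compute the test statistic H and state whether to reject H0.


Step 1: Combine all N = 13 observations and assign midranks.
sorted (value, group, rank): (10,G1,1), (12,G1,2.5), (12,G2,2.5), (14,G1,4.5), (14,G2,4.5), (16,G3,6), (17,G3,7), (18,G2,8), (19,G3,9), (21,G3,10), (25,G1,11), (26,G1,12), (29,G3,13)
Step 2: Sum ranks within each group.
R_1 = 31 (n_1 = 5)
R_2 = 15 (n_2 = 3)
R_3 = 45 (n_3 = 5)
Step 3: H = 12/(N(N+1)) * sum(R_i^2/n_i) - 3(N+1)
     = 12/(13*14) * (31^2/5 + 15^2/3 + 45^2/5) - 3*14
     = 0.065934 * 672.2 - 42
     = 2.320879.
Step 4: Ties present; correction factor C = 1 - 12/(13^3 - 13) = 0.994505. Corrected H = 2.320879 / 0.994505 = 2.333702.
Step 5: Under H0, H ~ chi^2(2); p-value = 0.311346.
Step 6: alpha = 0.1. fail to reject H0.

H = 2.3337, df = 2, p = 0.311346, fail to reject H0.


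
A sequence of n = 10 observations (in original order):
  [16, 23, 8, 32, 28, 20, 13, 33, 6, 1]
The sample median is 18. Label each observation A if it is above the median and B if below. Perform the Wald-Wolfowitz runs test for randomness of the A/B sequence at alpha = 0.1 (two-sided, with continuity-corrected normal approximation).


Step 1: Compute median = 18; label A = above, B = below.
Labels in order: BABAAABABB  (n_A = 5, n_B = 5)
Step 2: Count runs R = 7.
Step 3: Under H0 (random ordering), E[R] = 2*n_A*n_B/(n_A+n_B) + 1 = 2*5*5/10 + 1 = 6.0000.
        Var[R] = 2*n_A*n_B*(2*n_A*n_B - n_A - n_B) / ((n_A+n_B)^2 * (n_A+n_B-1)) = 2000/900 = 2.2222.
        SD[R] = 1.4907.
Step 4: Continuity-corrected z = (R - 0.5 - E[R]) / SD[R] = (7 - 0.5 - 6.0000) / 1.4907 = 0.3354.
Step 5: Two-sided p-value via normal approximation = 2*(1 - Phi(|z|)) = 0.737316.
Step 6: alpha = 0.1. fail to reject H0.

R = 7, z = 0.3354, p = 0.737316, fail to reject H0.


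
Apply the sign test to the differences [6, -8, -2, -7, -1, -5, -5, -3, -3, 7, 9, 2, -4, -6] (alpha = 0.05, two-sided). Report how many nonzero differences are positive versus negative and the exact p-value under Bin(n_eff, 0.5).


Step 1: Discard zero differences. Original n = 14; n_eff = number of nonzero differences = 14.
Nonzero differences (with sign): +6, -8, -2, -7, -1, -5, -5, -3, -3, +7, +9, +2, -4, -6
Step 2: Count signs: positive = 4, negative = 10.
Step 3: Under H0: P(positive) = 0.5, so the number of positives S ~ Bin(14, 0.5).
Step 4: Two-sided exact p-value = sum of Bin(14,0.5) probabilities at or below the observed probability = 0.179565.
Step 5: alpha = 0.05. fail to reject H0.

n_eff = 14, pos = 4, neg = 10, p = 0.179565, fail to reject H0.


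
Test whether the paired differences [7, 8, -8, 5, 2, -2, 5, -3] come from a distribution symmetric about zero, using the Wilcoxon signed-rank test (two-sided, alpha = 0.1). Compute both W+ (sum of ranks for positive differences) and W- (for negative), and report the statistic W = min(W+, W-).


Step 1: Drop any zero differences (none here) and take |d_i|.
|d| = [7, 8, 8, 5, 2, 2, 5, 3]
Step 2: Midrank |d_i| (ties get averaged ranks).
ranks: |7|->6, |8|->7.5, |8|->7.5, |5|->4.5, |2|->1.5, |2|->1.5, |5|->4.5, |3|->3
Step 3: Attach original signs; sum ranks with positive sign and with negative sign.
W+ = 6 + 7.5 + 4.5 + 1.5 + 4.5 = 24
W- = 7.5 + 1.5 + 3 = 12
(Check: W+ + W- = 36 should equal n(n+1)/2 = 36.)
Step 4: Test statistic W = min(W+, W-) = 12.
Step 5: Ties in |d|, so use the tie-corrected normal approximation.
        E[W] = n(n+1)/4 = 8*9/4 = 18.
        Tie groups: |d|=2 (t=2), |d|=5 (t=2), |d|=8 (t=2); sum(t^3 - t) = 18.
        Var[W] = n(n+1)(2n+1)/24 - sum(t^3-t)/48 = 1224/24 - 18/48 = 50.625.
        z = (W - E[W]) / sqrt(Var[W]) = (12 - 18) / 7.1151 = -0.8433.
        Two-sided p = 2*Phi(z) = 0.399075.
Step 6: alpha = 0.1. fail to reject H0.

W+ = 24, W- = 12, W = min = 12, p = 0.399075, fail to reject H0.


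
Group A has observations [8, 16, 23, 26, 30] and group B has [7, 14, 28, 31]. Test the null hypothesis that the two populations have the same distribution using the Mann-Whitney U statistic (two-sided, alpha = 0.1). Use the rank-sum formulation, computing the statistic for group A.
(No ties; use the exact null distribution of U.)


Step 1: Combine and sort all 9 observations; assign midranks.
sorted (value, group): (7,Y), (8,X), (14,Y), (16,X), (23,X), (26,X), (28,Y), (30,X), (31,Y)
ranks: 7->1, 8->2, 14->3, 16->4, 23->5, 26->6, 28->7, 30->8, 31->9
Step 2: Rank sum for X: R1 = 2 + 4 + 5 + 6 + 8 = 25.
Step 3: U_X = R1 - n1(n1+1)/2 = 25 - 5*6/2 = 25 - 15 = 10.
       U_Y = n1*n2 - U_X = 20 - 10 = 10.
Step 4: No ties, so the exact null distribution of U (based on enumerating the C(9,5) = 126 equally likely rank assignments) gives the two-sided p-value.
Step 5: p-value = 1.000000; compare to alpha = 0.1. fail to reject H0.

U_X = 10, p = 1.000000, fail to reject H0 at alpha = 0.1.


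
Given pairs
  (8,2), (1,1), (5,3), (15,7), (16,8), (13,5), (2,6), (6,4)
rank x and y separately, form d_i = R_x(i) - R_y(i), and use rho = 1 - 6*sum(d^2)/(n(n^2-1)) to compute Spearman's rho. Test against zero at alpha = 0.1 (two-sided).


Step 1: Rank x and y separately (midranks; no ties here).
rank(x): 8->5, 1->1, 5->3, 15->7, 16->8, 13->6, 2->2, 6->4
rank(y): 2->2, 1->1, 3->3, 7->7, 8->8, 5->5, 6->6, 4->4
Step 2: d_i = R_x(i) - R_y(i); compute d_i^2.
  (5-2)^2=9, (1-1)^2=0, (3-3)^2=0, (7-7)^2=0, (8-8)^2=0, (6-5)^2=1, (2-6)^2=16, (4-4)^2=0
sum(d^2) = 26.
Step 3: rho = 1 - 6*26 / (8*(8^2 - 1)) = 1 - 156/504 = 0.690476.
Step 4: Under H0, t = rho * sqrt((n-2)/(1-rho^2)) = 2.3382 ~ t(6).
Step 5: Two-sided p-value from the t-distribution with 6 df = 0.057990.
Step 6: alpha = 0.1. reject H0.

rho = 0.6905, p = 0.057990, reject H0 at alpha = 0.1.


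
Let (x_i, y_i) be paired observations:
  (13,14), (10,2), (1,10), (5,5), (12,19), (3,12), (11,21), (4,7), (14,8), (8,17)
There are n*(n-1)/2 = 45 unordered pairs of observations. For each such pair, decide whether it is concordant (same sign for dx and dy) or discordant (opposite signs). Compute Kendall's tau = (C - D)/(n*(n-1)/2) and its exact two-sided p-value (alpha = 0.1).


Step 1: Enumerate the 45 unordered pairs (i,j) with i<j and classify each by sign(x_j-x_i) * sign(y_j-y_i).
  (1,2):dx=-3,dy=-12->C; (1,3):dx=-12,dy=-4->C; (1,4):dx=-8,dy=-9->C; (1,5):dx=-1,dy=+5->D
  (1,6):dx=-10,dy=-2->C; (1,7):dx=-2,dy=+7->D; (1,8):dx=-9,dy=-7->C; (1,9):dx=+1,dy=-6->D
  (1,10):dx=-5,dy=+3->D; (2,3):dx=-9,dy=+8->D; (2,4):dx=-5,dy=+3->D; (2,5):dx=+2,dy=+17->C
  (2,6):dx=-7,dy=+10->D; (2,7):dx=+1,dy=+19->C; (2,8):dx=-6,dy=+5->D; (2,9):dx=+4,dy=+6->C
  (2,10):dx=-2,dy=+15->D; (3,4):dx=+4,dy=-5->D; (3,5):dx=+11,dy=+9->C; (3,6):dx=+2,dy=+2->C
  (3,7):dx=+10,dy=+11->C; (3,8):dx=+3,dy=-3->D; (3,9):dx=+13,dy=-2->D; (3,10):dx=+7,dy=+7->C
  (4,5):dx=+7,dy=+14->C; (4,6):dx=-2,dy=+7->D; (4,7):dx=+6,dy=+16->C; (4,8):dx=-1,dy=+2->D
  (4,9):dx=+9,dy=+3->C; (4,10):dx=+3,dy=+12->C; (5,6):dx=-9,dy=-7->C; (5,7):dx=-1,dy=+2->D
  (5,8):dx=-8,dy=-12->C; (5,9):dx=+2,dy=-11->D; (5,10):dx=-4,dy=-2->C; (6,7):dx=+8,dy=+9->C
  (6,8):dx=+1,dy=-5->D; (6,9):dx=+11,dy=-4->D; (6,10):dx=+5,dy=+5->C; (7,8):dx=-7,dy=-14->C
  (7,9):dx=+3,dy=-13->D; (7,10):dx=-3,dy=-4->C; (8,9):dx=+10,dy=+1->C; (8,10):dx=+4,dy=+10->C
  (9,10):dx=-6,dy=+9->D
Step 2: C = 25, D = 20, total pairs = 45.
Step 3: tau = (C - D)/(n(n-1)/2) = (25 - 20)/45 = 0.111111.
Step 4: Exact two-sided p-value (enumerate n! = 3628800 permutations of y under H0): p = 0.727490.
Step 5: alpha = 0.1. fail to reject H0.

tau_b = 0.1111 (C=25, D=20), p = 0.727490, fail to reject H0.


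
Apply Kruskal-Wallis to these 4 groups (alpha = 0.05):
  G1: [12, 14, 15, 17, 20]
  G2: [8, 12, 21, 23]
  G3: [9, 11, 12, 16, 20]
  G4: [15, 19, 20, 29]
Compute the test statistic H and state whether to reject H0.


Step 1: Combine all N = 18 observations and assign midranks.
sorted (value, group, rank): (8,G2,1), (9,G3,2), (11,G3,3), (12,G1,5), (12,G2,5), (12,G3,5), (14,G1,7), (15,G1,8.5), (15,G4,8.5), (16,G3,10), (17,G1,11), (19,G4,12), (20,G1,14), (20,G3,14), (20,G4,14), (21,G2,16), (23,G2,17), (29,G4,18)
Step 2: Sum ranks within each group.
R_1 = 45.5 (n_1 = 5)
R_2 = 39 (n_2 = 4)
R_3 = 34 (n_3 = 5)
R_4 = 52.5 (n_4 = 4)
Step 3: H = 12/(N(N+1)) * sum(R_i^2/n_i) - 3(N+1)
     = 12/(18*19) * (45.5^2/5 + 39^2/4 + 34^2/5 + 52.5^2/4) - 3*19
     = 0.035088 * 1714.56 - 57
     = 3.160088.
Step 4: Ties present; correction factor C = 1 - 54/(18^3 - 18) = 0.990712. Corrected H = 3.160088 / 0.990712 = 3.189714.
Step 5: Under H0, H ~ chi^2(3); p-value = 0.363290.
Step 6: alpha = 0.05. fail to reject H0.

H = 3.1897, df = 3, p = 0.363290, fail to reject H0.


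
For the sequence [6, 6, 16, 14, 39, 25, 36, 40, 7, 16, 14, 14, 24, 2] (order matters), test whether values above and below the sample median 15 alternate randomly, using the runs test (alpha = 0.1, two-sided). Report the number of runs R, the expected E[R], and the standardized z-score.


Step 1: Compute median = 15; label A = above, B = below.
Labels in order: BBABAAAABABBAB  (n_A = 7, n_B = 7)
Step 2: Count runs R = 9.
Step 3: Under H0 (random ordering), E[R] = 2*n_A*n_B/(n_A+n_B) + 1 = 2*7*7/14 + 1 = 8.0000.
        Var[R] = 2*n_A*n_B*(2*n_A*n_B - n_A - n_B) / ((n_A+n_B)^2 * (n_A+n_B-1)) = 8232/2548 = 3.2308.
        SD[R] = 1.7974.
Step 4: Continuity-corrected z = (R - 0.5 - E[R]) / SD[R] = (9 - 0.5 - 8.0000) / 1.7974 = 0.2782.
Step 5: Two-sided p-value via normal approximation = 2*(1 - Phi(|z|)) = 0.780879.
Step 6: alpha = 0.1. fail to reject H0.

R = 9, z = 0.2782, p = 0.780879, fail to reject H0.


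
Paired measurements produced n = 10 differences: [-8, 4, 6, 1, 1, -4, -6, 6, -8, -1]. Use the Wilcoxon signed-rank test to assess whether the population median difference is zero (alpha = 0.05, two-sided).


Step 1: Drop any zero differences (none here) and take |d_i|.
|d| = [8, 4, 6, 1, 1, 4, 6, 6, 8, 1]
Step 2: Midrank |d_i| (ties get averaged ranks).
ranks: |8|->9.5, |4|->4.5, |6|->7, |1|->2, |1|->2, |4|->4.5, |6|->7, |6|->7, |8|->9.5, |1|->2
Step 3: Attach original signs; sum ranks with positive sign and with negative sign.
W+ = 4.5 + 7 + 2 + 2 + 7 = 22.5
W- = 9.5 + 4.5 + 7 + 9.5 + 2 = 32.5
(Check: W+ + W- = 55 should equal n(n+1)/2 = 55.)
Step 4: Test statistic W = min(W+, W-) = 22.5.
Step 5: Ties in |d|, so use the tie-corrected normal approximation.
        E[W] = n(n+1)/4 = 10*11/4 = 27.5.
        Tie groups: |d|=1 (t=3), |d|=4 (t=2), |d|=6 (t=3), |d|=8 (t=2); sum(t^3 - t) = 60.
        Var[W] = n(n+1)(2n+1)/24 - sum(t^3-t)/48 = 2310/24 - 60/48 = 95.
        z = (W - E[W]) / sqrt(Var[W]) = (22.5 - 27.5) / 9.7468 = -0.5130.
        Two-sided p = 2*Phi(z) = 0.607959.
Step 6: alpha = 0.05. fail to reject H0.

W+ = 22.5, W- = 32.5, W = min = 22.5, p = 0.607959, fail to reject H0.


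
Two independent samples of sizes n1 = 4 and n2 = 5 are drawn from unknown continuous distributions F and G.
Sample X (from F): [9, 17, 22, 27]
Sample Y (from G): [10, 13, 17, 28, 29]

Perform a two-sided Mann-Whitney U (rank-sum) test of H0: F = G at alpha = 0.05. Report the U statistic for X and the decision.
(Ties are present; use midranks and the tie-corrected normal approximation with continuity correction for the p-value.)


Step 1: Combine and sort all 9 observations; assign midranks.
sorted (value, group): (9,X), (10,Y), (13,Y), (17,X), (17,Y), (22,X), (27,X), (28,Y), (29,Y)
ranks: 9->1, 10->2, 13->3, 17->4.5, 17->4.5, 22->6, 27->7, 28->8, 29->9
Step 2: Rank sum for X: R1 = 1 + 4.5 + 6 + 7 = 18.5.
Step 3: U_X = R1 - n1(n1+1)/2 = 18.5 - 4*5/2 = 18.5 - 10 = 8.5.
       U_Y = n1*n2 - U_X = 20 - 8.5 = 11.5.
Step 4: Ties are present, so use the tie-corrected normal approximation (with continuity correction) for the p-value.
Step 5: p-value = 0.805701; compare to alpha = 0.05. fail to reject H0.

U_X = 8.5, p = 0.805701, fail to reject H0 at alpha = 0.05.


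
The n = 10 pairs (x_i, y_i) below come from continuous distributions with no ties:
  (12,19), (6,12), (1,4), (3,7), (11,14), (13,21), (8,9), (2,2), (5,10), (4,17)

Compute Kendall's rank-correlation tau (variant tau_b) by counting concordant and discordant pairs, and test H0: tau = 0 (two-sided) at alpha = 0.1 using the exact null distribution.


Step 1: Enumerate the 45 unordered pairs (i,j) with i<j and classify each by sign(x_j-x_i) * sign(y_j-y_i).
  (1,2):dx=-6,dy=-7->C; (1,3):dx=-11,dy=-15->C; (1,4):dx=-9,dy=-12->C; (1,5):dx=-1,dy=-5->C
  (1,6):dx=+1,dy=+2->C; (1,7):dx=-4,dy=-10->C; (1,8):dx=-10,dy=-17->C; (1,9):dx=-7,dy=-9->C
  (1,10):dx=-8,dy=-2->C; (2,3):dx=-5,dy=-8->C; (2,4):dx=-3,dy=-5->C; (2,5):dx=+5,dy=+2->C
  (2,6):dx=+7,dy=+9->C; (2,7):dx=+2,dy=-3->D; (2,8):dx=-4,dy=-10->C; (2,9):dx=-1,dy=-2->C
  (2,10):dx=-2,dy=+5->D; (3,4):dx=+2,dy=+3->C; (3,5):dx=+10,dy=+10->C; (3,6):dx=+12,dy=+17->C
  (3,7):dx=+7,dy=+5->C; (3,8):dx=+1,dy=-2->D; (3,9):dx=+4,dy=+6->C; (3,10):dx=+3,dy=+13->C
  (4,5):dx=+8,dy=+7->C; (4,6):dx=+10,dy=+14->C; (4,7):dx=+5,dy=+2->C; (4,8):dx=-1,dy=-5->C
  (4,9):dx=+2,dy=+3->C; (4,10):dx=+1,dy=+10->C; (5,6):dx=+2,dy=+7->C; (5,7):dx=-3,dy=-5->C
  (5,8):dx=-9,dy=-12->C; (5,9):dx=-6,dy=-4->C; (5,10):dx=-7,dy=+3->D; (6,7):dx=-5,dy=-12->C
  (6,8):dx=-11,dy=-19->C; (6,9):dx=-8,dy=-11->C; (6,10):dx=-9,dy=-4->C; (7,8):dx=-6,dy=-7->C
  (7,9):dx=-3,dy=+1->D; (7,10):dx=-4,dy=+8->D; (8,9):dx=+3,dy=+8->C; (8,10):dx=+2,dy=+15->C
  (9,10):dx=-1,dy=+7->D
Step 2: C = 38, D = 7, total pairs = 45.
Step 3: tau = (C - D)/(n(n-1)/2) = (38 - 7)/45 = 0.688889.
Step 4: Exact two-sided p-value (enumerate n! = 3628800 permutations of y under H0): p = 0.004687.
Step 5: alpha = 0.1. reject H0.

tau_b = 0.6889 (C=38, D=7), p = 0.004687, reject H0.


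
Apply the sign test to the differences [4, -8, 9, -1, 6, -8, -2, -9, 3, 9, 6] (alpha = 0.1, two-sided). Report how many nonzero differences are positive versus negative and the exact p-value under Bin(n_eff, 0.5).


Step 1: Discard zero differences. Original n = 11; n_eff = number of nonzero differences = 11.
Nonzero differences (with sign): +4, -8, +9, -1, +6, -8, -2, -9, +3, +9, +6
Step 2: Count signs: positive = 6, negative = 5.
Step 3: Under H0: P(positive) = 0.5, so the number of positives S ~ Bin(11, 0.5).
Step 4: Two-sided exact p-value = sum of Bin(11,0.5) probabilities at or below the observed probability = 1.000000.
Step 5: alpha = 0.1. fail to reject H0.

n_eff = 11, pos = 6, neg = 5, p = 1.000000, fail to reject H0.


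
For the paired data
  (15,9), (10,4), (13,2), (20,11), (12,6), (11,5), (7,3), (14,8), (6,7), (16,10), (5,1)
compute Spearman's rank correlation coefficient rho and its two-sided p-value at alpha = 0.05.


Step 1: Rank x and y separately (midranks; no ties here).
rank(x): 15->9, 10->4, 13->7, 20->11, 12->6, 11->5, 7->3, 14->8, 6->2, 16->10, 5->1
rank(y): 9->9, 4->4, 2->2, 11->11, 6->6, 5->5, 3->3, 8->8, 7->7, 10->10, 1->1
Step 2: d_i = R_x(i) - R_y(i); compute d_i^2.
  (9-9)^2=0, (4-4)^2=0, (7-2)^2=25, (11-11)^2=0, (6-6)^2=0, (5-5)^2=0, (3-3)^2=0, (8-8)^2=0, (2-7)^2=25, (10-10)^2=0, (1-1)^2=0
sum(d^2) = 50.
Step 3: rho = 1 - 6*50 / (11*(11^2 - 1)) = 1 - 300/1320 = 0.772727.
Step 4: Under H0, t = rho * sqrt((n-2)/(1-rho^2)) = 3.6522 ~ t(9).
Step 5: Two-sided p-value from the t-distribution with 9 df = 0.005299.
Step 6: alpha = 0.05. reject H0.

rho = 0.7727, p = 0.005299, reject H0 at alpha = 0.05.


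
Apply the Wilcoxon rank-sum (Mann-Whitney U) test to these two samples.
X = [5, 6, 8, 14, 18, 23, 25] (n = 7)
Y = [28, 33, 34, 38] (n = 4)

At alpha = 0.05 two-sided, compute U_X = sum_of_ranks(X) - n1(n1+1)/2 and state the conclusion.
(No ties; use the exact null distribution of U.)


Step 1: Combine and sort all 11 observations; assign midranks.
sorted (value, group): (5,X), (6,X), (8,X), (14,X), (18,X), (23,X), (25,X), (28,Y), (33,Y), (34,Y), (38,Y)
ranks: 5->1, 6->2, 8->3, 14->4, 18->5, 23->6, 25->7, 28->8, 33->9, 34->10, 38->11
Step 2: Rank sum for X: R1 = 1 + 2 + 3 + 4 + 5 + 6 + 7 = 28.
Step 3: U_X = R1 - n1(n1+1)/2 = 28 - 7*8/2 = 28 - 28 = 0.
       U_Y = n1*n2 - U_X = 28 - 0 = 28.
Step 4: No ties, so the exact null distribution of U (based on enumerating the C(11,7) = 330 equally likely rank assignments) gives the two-sided p-value.
Step 5: p-value = 0.006061; compare to alpha = 0.05. reject H0.

U_X = 0, p = 0.006061, reject H0 at alpha = 0.05.


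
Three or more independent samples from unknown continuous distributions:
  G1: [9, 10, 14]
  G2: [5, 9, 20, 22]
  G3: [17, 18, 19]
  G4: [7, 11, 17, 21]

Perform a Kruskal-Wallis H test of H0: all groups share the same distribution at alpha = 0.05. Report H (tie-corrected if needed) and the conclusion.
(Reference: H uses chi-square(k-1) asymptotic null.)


Step 1: Combine all N = 14 observations and assign midranks.
sorted (value, group, rank): (5,G2,1), (7,G4,2), (9,G1,3.5), (9,G2,3.5), (10,G1,5), (11,G4,6), (14,G1,7), (17,G3,8.5), (17,G4,8.5), (18,G3,10), (19,G3,11), (20,G2,12), (21,G4,13), (22,G2,14)
Step 2: Sum ranks within each group.
R_1 = 15.5 (n_1 = 3)
R_2 = 30.5 (n_2 = 4)
R_3 = 29.5 (n_3 = 3)
R_4 = 29.5 (n_4 = 4)
Step 3: H = 12/(N(N+1)) * sum(R_i^2/n_i) - 3(N+1)
     = 12/(14*15) * (15.5^2/3 + 30.5^2/4 + 29.5^2/3 + 29.5^2/4) - 3*15
     = 0.057143 * 820.292 - 45
     = 1.873810.
Step 4: Ties present; correction factor C = 1 - 12/(14^3 - 14) = 0.995604. Corrected H = 1.873810 / 0.995604 = 1.882082.
Step 5: Under H0, H ~ chi^2(3); p-value = 0.597238.
Step 6: alpha = 0.05. fail to reject H0.

H = 1.8821, df = 3, p = 0.597238, fail to reject H0.


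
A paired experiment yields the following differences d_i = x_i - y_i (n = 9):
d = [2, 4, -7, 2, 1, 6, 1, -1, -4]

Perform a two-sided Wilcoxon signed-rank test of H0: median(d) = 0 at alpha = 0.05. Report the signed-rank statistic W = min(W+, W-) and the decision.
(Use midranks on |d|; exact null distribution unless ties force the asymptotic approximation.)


Step 1: Drop any zero differences (none here) and take |d_i|.
|d| = [2, 4, 7, 2, 1, 6, 1, 1, 4]
Step 2: Midrank |d_i| (ties get averaged ranks).
ranks: |2|->4.5, |4|->6.5, |7|->9, |2|->4.5, |1|->2, |6|->8, |1|->2, |1|->2, |4|->6.5
Step 3: Attach original signs; sum ranks with positive sign and with negative sign.
W+ = 4.5 + 6.5 + 4.5 + 2 + 8 + 2 = 27.5
W- = 9 + 2 + 6.5 = 17.5
(Check: W+ + W- = 45 should equal n(n+1)/2 = 45.)
Step 4: Test statistic W = min(W+, W-) = 17.5.
Step 5: Ties in |d|, so use the tie-corrected normal approximation.
        E[W] = n(n+1)/4 = 9*10/4 = 22.5.
        Tie groups: |d|=1 (t=3), |d|=2 (t=2), |d|=4 (t=2); sum(t^3 - t) = 36.
        Var[W] = n(n+1)(2n+1)/24 - sum(t^3-t)/48 = 1710/24 - 36/48 = 70.5.
        z = (W - E[W]) / sqrt(Var[W]) = (17.5 - 22.5) / 8.3964 = -0.5955.
        Two-sided p = 2*Phi(z) = 0.551515.
Step 6: alpha = 0.05. fail to reject H0.

W+ = 27.5, W- = 17.5, W = min = 17.5, p = 0.551515, fail to reject H0.


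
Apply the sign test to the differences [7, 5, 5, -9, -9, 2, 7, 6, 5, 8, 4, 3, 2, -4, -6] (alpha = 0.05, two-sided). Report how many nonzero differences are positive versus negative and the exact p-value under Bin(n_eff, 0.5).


Step 1: Discard zero differences. Original n = 15; n_eff = number of nonzero differences = 15.
Nonzero differences (with sign): +7, +5, +5, -9, -9, +2, +7, +6, +5, +8, +4, +3, +2, -4, -6
Step 2: Count signs: positive = 11, negative = 4.
Step 3: Under H0: P(positive) = 0.5, so the number of positives S ~ Bin(15, 0.5).
Step 4: Two-sided exact p-value = sum of Bin(15,0.5) probabilities at or below the observed probability = 0.118469.
Step 5: alpha = 0.05. fail to reject H0.

n_eff = 15, pos = 11, neg = 4, p = 0.118469, fail to reject H0.
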